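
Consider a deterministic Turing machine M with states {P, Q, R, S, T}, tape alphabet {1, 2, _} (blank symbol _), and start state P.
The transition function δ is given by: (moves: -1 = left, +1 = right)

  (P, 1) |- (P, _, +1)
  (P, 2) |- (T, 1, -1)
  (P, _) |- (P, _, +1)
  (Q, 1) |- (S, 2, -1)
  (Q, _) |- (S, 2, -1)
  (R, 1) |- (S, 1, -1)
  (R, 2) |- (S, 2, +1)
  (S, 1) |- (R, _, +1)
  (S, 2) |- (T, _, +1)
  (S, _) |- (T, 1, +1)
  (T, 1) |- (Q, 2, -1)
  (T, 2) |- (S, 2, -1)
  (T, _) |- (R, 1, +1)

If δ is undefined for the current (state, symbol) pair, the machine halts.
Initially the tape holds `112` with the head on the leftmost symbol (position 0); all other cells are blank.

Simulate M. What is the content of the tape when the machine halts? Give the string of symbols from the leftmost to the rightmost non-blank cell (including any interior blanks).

2_1

state=P head=0 tape=[1]12__   (P,1)→(P,_,+1)
state=P head=1 tape=_[1]2__   (P,1)→(P,_,+1)
state=P head=2 tape=__[2]__   (P,2)→(T,1,-1)
state=T head=1 tape=_[_]1__   (T,_)→(R,1,+1)
state=R head=2 tape=_1[1]__   (R,1)→(S,1,-1)
state=S head=1 tape=_[1]1__   (S,1)→(R,_,+1)
state=R head=2 tape=__[1]__   (R,1)→(S,1,-1)
state=S head=1 tape=_[_]1__   (S,_)→(T,1,+1)
state=T head=2 tape=_1[1]__   (T,1)→(Q,2,-1)
state=Q head=1 tape=_[1]2__   (Q,1)→(S,2,-1)
state=S head=0 tape=[_]22__   (S,_)→(T,1,+1)
state=T head=1 tape=1[2]2__   (T,2)→(S,2,-1)
state=S head=0 tape=[1]22__   (S,1)→(R,_,+1)
state=R head=1 tape=_[2]2__   (R,2)→(S,2,+1)
state=S head=2 tape=_2[2]__   (S,2)→(T,_,+1)
state=T head=3 tape=_2_[_]_   (T,_)→(R,1,+1)
state=R head=4 tape=_2_1[_]
The non-blank tape span at halt is 2_1.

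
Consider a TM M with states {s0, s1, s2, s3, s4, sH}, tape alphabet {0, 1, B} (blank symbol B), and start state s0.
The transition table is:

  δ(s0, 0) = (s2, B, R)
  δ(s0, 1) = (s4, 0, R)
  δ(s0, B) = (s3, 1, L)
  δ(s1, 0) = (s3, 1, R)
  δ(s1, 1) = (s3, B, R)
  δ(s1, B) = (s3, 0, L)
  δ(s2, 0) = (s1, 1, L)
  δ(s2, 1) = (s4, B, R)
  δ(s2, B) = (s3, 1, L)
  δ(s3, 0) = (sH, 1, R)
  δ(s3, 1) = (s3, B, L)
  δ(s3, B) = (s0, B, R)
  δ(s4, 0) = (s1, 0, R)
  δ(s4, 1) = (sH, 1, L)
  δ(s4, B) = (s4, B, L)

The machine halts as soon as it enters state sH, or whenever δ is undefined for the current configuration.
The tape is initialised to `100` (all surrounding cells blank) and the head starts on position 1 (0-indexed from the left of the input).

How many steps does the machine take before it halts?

state=s0 head=1 tape=B1[0]0BBB   (s0,0)→(s2,B,R)
state=s2 head=2 tape=B1B[0]BBB   (s2,0)→(s1,1,L)
state=s1 head=1 tape=B1[B]1BBB   (s1,B)→(s3,0,L)
state=s3 head=0 tape=B[1]01BBB   (s3,1)→(s3,B,L)
state=s3 head=-1 tape=[B]B01BBB   (s3,B)→(s0,B,R)
state=s0 head=0 tape=B[B]01BBB   (s0,B)→(s3,1,L)
state=s3 head=-1 tape=[B]101BBB   (s3,B)→(s0,B,R)
state=s0 head=0 tape=B[1]01BBB   (s0,1)→(s4,0,R)
state=s4 head=1 tape=B0[0]1BBB   (s4,0)→(s1,0,R)
state=s1 head=2 tape=B00[1]BBB   (s1,1)→(s3,B,R)
state=s3 head=3 tape=B00B[B]BB   (s3,B)→(s0,B,R)
state=s0 head=4 tape=B00BB[B]B   (s0,B)→(s3,1,L)
state=s3 head=3 tape=B00B[B]1B   (s3,B)→(s0,B,R)
state=s0 head=4 tape=B00BB[1]B   (s0,1)→(s4,0,R)
state=s4 head=5 tape=B00BB0[B]   (s4,B)→(s4,B,L)
state=s4 head=4 tape=B00BB[0]B   (s4,0)→(s1,0,R)
state=s1 head=5 tape=B00BB0[B]   (s1,B)→(s3,0,L)
state=s3 head=4 tape=B00BB[0]0   (s3,0)→(sH,1,R)
state=sH head=5 tape=B00BB1[0]
M halts after 18 transitions.

18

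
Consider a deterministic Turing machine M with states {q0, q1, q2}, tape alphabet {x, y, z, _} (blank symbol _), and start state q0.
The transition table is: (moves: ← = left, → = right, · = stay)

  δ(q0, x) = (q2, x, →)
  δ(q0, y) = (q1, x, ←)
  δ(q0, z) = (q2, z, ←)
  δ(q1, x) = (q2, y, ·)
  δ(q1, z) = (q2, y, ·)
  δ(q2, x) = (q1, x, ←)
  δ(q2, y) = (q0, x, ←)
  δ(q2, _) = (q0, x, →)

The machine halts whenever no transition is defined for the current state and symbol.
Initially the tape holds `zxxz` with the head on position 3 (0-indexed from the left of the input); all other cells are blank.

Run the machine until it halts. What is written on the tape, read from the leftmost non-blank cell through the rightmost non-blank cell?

state=q0 head=3 tape=__zxx[z]   (q0,z)→(q2,z,←)
state=q2 head=2 tape=__zx[x]z   (q2,x)→(q1,x,←)
state=q1 head=1 tape=__z[x]xz   (q1,x)→(q2,y,·)
state=q2 head=1 tape=__z[y]xz   (q2,y)→(q0,x,←)
state=q0 head=0 tape=__[z]xxz   (q0,z)→(q2,z,←)
state=q2 head=-1 tape=_[_]zxxz   (q2,_)→(q0,x,→)
state=q0 head=0 tape=_x[z]xxz   (q0,z)→(q2,z,←)
state=q2 head=-1 tape=_[x]zxxz   (q2,x)→(q1,x,←)
state=q1 head=-2 tape=[_]xzxxz
The non-blank tape span at halt is xzxxz.

xzxxz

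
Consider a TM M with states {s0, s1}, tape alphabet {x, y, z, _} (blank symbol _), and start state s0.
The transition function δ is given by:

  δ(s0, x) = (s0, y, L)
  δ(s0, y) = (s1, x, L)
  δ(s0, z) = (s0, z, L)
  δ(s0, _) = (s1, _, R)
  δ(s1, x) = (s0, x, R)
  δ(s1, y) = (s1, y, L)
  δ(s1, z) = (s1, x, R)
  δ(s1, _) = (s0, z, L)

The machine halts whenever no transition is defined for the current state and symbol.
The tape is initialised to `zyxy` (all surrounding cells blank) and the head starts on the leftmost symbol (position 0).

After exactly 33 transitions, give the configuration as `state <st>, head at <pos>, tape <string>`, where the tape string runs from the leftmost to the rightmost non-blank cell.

state=s0 head=0 tape=___[z]yxy   (s0,z)→(s0,z,L)
state=s0 head=-1 tape=__[_]zyxy   (s0,_)→(s1,_,R)
state=s1 head=0 tape=___[z]yxy   (s1,z)→(s1,x,R)
state=s1 head=1 tape=___x[y]xy   (s1,y)→(s1,y,L)
state=s1 head=0 tape=___[x]yxy   (s1,x)→(s0,x,R)
state=s0 head=1 tape=___x[y]xy   (s0,y)→(s1,x,L)
state=s1 head=0 tape=___[x]xxy   (s1,x)→(s0,x,R)
state=s0 head=1 tape=___x[x]xy   (s0,x)→(s0,y,L)
state=s0 head=0 tape=___[x]yxy   (s0,x)→(s0,y,L)
state=s0 head=-1 tape=__[_]yyxy   (s0,_)→(s1,_,R)
state=s1 head=0 tape=___[y]yxy   (s1,y)→(s1,y,L)
state=s1 head=-1 tape=__[_]yyxy   (s1,_)→(s0,z,L)
state=s0 head=-2 tape=_[_]zyyxy   (s0,_)→(s1,_,R)
state=s1 head=-1 tape=__[z]yyxy   (s1,z)→(s1,x,R)
state=s1 head=0 tape=__x[y]yxy   (s1,y)→(s1,y,L)
state=s1 head=-1 tape=__[x]yyxy   (s1,x)→(s0,x,R)
state=s0 head=0 tape=__x[y]yxy   (s0,y)→(s1,x,L)
state=s1 head=-1 tape=__[x]xyxy   (s1,x)→(s0,x,R)
state=s0 head=0 tape=__x[x]yxy   (s0,x)→(s0,y,L)
state=s0 head=-1 tape=__[x]yyxy   (s0,x)→(s0,y,L)
state=s0 head=-2 tape=_[_]yyyxy   (s0,_)→(s1,_,R)
state=s1 head=-1 tape=__[y]yyxy   (s1,y)→(s1,y,L)
state=s1 head=-2 tape=_[_]yyyxy   (s1,_)→(s0,z,L)
state=s0 head=-3 tape=[_]zyyyxy   (s0,_)→(s1,_,R)
state=s1 head=-2 tape=_[z]yyyxy   (s1,z)→(s1,x,R)
state=s1 head=-1 tape=_x[y]yyxy   (s1,y)→(s1,y,L)
state=s1 head=-2 tape=_[x]yyyxy   (s1,x)→(s0,x,R)
state=s0 head=-1 tape=_x[y]yyxy   (s0,y)→(s1,x,L)
state=s1 head=-2 tape=_[x]xyyxy   (s1,x)→(s0,x,R)
state=s0 head=-1 tape=_x[x]yyxy   (s0,x)→(s0,y,L)
state=s0 head=-2 tape=_[x]yyyxy   (s0,x)→(s0,y,L)
state=s0 head=-3 tape=[_]yyyyxy   (s0,_)→(s1,_,R)
state=s1 head=-2 tape=_[y]yyyxy   (s1,y)→(s1,y,L)
state=s1 head=-3 tape=[_]yyyyxy
After 33 steps: state s1, head at -3, tape yyyyxy.

state s1, head at -3, tape yyyyxy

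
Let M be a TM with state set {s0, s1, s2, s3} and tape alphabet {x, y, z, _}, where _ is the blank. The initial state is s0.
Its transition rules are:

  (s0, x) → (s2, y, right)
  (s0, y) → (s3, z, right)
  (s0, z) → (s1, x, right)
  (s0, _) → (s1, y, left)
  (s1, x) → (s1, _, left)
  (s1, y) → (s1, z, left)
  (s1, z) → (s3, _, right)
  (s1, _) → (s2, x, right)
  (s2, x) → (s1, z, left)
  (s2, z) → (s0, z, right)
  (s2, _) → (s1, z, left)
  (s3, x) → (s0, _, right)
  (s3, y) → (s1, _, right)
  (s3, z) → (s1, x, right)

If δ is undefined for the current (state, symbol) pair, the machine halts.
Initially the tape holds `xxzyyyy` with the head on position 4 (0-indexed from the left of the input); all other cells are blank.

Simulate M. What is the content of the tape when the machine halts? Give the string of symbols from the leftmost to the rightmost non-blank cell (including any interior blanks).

s0 | xxzy[y]yy___   read y → write z, move right, go to s3
s3 | xxzyz[y]y___   read y → write _, move right, go to s1
s1 | xxzyz_[y]___   read y → write z, move left, go to s1
s1 | xxzyz[_]z___   read _ → write x, move right, go to s2
s2 | xxzyzx[z]___   read z → write z, move right, go to s0
s0 | xxzyzxz[_]__   read _ → write y, move left, go to s1
s1 | xxzyzx[z]y__   read z → write _, move right, go to s3
s3 | xxzyzx_[y]__   read y → write _, move right, go to s1
s1 | xxzyzx__[_]_   read _ → write x, move right, go to s2
s2 | xxzyzx__x[_]   read _ → write z, move left, go to s1
s1 | xxzyzx__[x]z   read x → write _, move left, go to s1
s1 | xxzyzx_[_]_z   read _ → write x, move right, go to s2
s2 | xxzyzx_x[_]z   read _ → write z, move left, go to s1
s1 | xxzyzx_[x]zz   read x → write _, move left, go to s1
s1 | xxzyzx[_]_zz   read _ → write x, move right, go to s2
s2 | xxzyzxx[_]zz   read _ → write z, move left, go to s1
s1 | xxzyzx[x]zzz   read x → write _, move left, go to s1
s1 | xxzyz[x]_zzz   read x → write _, move left, go to s1
s1 | xxzy[z]__zzz   read z → write _, move right, go to s3
s3 | xxzy_[_]_zzz
The non-blank tape span at halt is xxzy___zzz.

xxzy___zzz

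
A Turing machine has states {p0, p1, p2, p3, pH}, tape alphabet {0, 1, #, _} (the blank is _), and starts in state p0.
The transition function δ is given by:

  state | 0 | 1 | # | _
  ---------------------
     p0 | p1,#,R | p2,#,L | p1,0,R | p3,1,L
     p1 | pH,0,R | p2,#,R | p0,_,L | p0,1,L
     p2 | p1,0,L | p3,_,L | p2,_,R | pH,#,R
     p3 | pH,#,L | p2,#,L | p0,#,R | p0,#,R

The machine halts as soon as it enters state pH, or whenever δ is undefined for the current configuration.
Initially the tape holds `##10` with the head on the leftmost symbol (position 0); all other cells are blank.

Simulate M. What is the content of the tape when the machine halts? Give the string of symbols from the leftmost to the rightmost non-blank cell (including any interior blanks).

#110

state=p0 head=0 tape=_[#]#10   (p0,#)→(p1,0,R)
state=p1 head=1 tape=_0[#]10   (p1,#)→(p0,_,L)
state=p0 head=0 tape=_[0]_10   (p0,0)→(p1,#,R)
state=p1 head=1 tape=_#[_]10   (p1,_)→(p0,1,L)
state=p0 head=0 tape=_[#]110   (p0,#)→(p1,0,R)
state=p1 head=1 tape=_0[1]10   (p1,1)→(p2,#,R)
state=p2 head=2 tape=_0#[1]0   (p2,1)→(p3,_,L)
state=p3 head=1 tape=_0[#]_0   (p3,#)→(p0,#,R)
state=p0 head=2 tape=_0#[_]0   (p0,_)→(p3,1,L)
state=p3 head=1 tape=_0[#]10   (p3,#)→(p0,#,R)
state=p0 head=2 tape=_0#[1]0   (p0,1)→(p2,#,L)
state=p2 head=1 tape=_0[#]#0   (p2,#)→(p2,_,R)
state=p2 head=2 tape=_0_[#]0   (p2,#)→(p2,_,R)
state=p2 head=3 tape=_0__[0]   (p2,0)→(p1,0,L)
state=p1 head=2 tape=_0_[_]0   (p1,_)→(p0,1,L)
state=p0 head=1 tape=_0[_]10   (p0,_)→(p3,1,L)
state=p3 head=0 tape=_[0]110   (p3,0)→(pH,#,L)
state=pH head=-1 tape=[_]#110
The non-blank tape span at halt is #110.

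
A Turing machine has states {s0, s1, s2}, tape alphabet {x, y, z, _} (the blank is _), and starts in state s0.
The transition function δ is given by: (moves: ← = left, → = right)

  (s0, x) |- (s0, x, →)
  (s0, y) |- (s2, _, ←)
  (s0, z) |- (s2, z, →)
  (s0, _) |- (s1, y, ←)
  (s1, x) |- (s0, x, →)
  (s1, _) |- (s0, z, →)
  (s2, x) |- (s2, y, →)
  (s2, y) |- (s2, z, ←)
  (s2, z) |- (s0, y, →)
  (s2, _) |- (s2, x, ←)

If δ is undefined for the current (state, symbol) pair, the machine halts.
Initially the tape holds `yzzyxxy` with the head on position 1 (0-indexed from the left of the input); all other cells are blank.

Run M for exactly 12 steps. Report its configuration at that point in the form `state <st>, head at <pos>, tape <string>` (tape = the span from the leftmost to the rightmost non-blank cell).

state s2, head at 5, tape yyyxxx

state=s0 head=1 tape=y[z]zyxxy   (s0,z)→(s2,z,→)
state=s2 head=2 tape=yz[z]yxxy   (s2,z)→(s0,y,→)
state=s0 head=3 tape=yzy[y]xxy   (s0,y)→(s2,_,←)
state=s2 head=2 tape=yz[y]_xxy   (s2,y)→(s2,z,←)
state=s2 head=1 tape=y[z]z_xxy   (s2,z)→(s0,y,→)
state=s0 head=2 tape=yy[z]_xxy   (s0,z)→(s2,z,→)
state=s2 head=3 tape=yyz[_]xxy   (s2,_)→(s2,x,←)
state=s2 head=2 tape=yy[z]xxxy   (s2,z)→(s0,y,→)
state=s0 head=3 tape=yyy[x]xxy   (s0,x)→(s0,x,→)
state=s0 head=4 tape=yyyx[x]xy   (s0,x)→(s0,x,→)
state=s0 head=5 tape=yyyxx[x]y   (s0,x)→(s0,x,→)
state=s0 head=6 tape=yyyxxx[y]   (s0,y)→(s2,_,←)
state=s2 head=5 tape=yyyxx[x]_
After 12 steps: state s2, head at 5, tape yyyxxx.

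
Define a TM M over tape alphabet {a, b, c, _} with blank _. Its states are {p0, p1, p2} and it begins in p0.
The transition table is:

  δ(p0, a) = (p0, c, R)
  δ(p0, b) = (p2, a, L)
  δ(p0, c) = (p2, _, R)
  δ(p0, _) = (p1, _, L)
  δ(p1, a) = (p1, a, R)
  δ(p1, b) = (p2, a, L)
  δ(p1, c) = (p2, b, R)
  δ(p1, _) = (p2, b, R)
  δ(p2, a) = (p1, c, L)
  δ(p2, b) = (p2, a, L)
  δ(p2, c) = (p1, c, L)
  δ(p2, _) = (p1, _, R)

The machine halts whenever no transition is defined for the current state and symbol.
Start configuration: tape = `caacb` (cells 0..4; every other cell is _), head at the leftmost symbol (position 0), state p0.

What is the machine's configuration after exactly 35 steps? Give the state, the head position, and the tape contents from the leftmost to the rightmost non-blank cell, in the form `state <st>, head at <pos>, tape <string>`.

state p2, head at -1, tape abaccccb

state=p0 head=0 tape=____[c]aacb   (p0,c)→(p2,_,R)
state=p2 head=1 tape=_____[a]acb   (p2,a)→(p1,c,L)
state=p1 head=0 tape=____[_]cacb   (p1,_)→(p2,b,R)
state=p2 head=1 tape=____b[c]acb   (p2,c)→(p1,c,L)
state=p1 head=0 tape=____[b]cacb   (p1,b)→(p2,a,L)
state=p2 head=-1 tape=___[_]acacb   (p2,_)→(p1,_,R)
state=p1 head=0 tape=____[a]cacb   (p1,a)→(p1,a,R)
state=p1 head=1 tape=____a[c]acb   (p1,c)→(p2,b,R)
state=p2 head=2 tape=____ab[a]cb   (p2,a)→(p1,c,L)
state=p1 head=1 tape=____a[b]ccb   (p1,b)→(p2,a,L)
state=p2 head=0 tape=____[a]accb   (p2,a)→(p1,c,L)
state=p1 head=-1 tape=___[_]caccb   (p1,_)→(p2,b,R)
state=p2 head=0 tape=___b[c]accb   (p2,c)→(p1,c,L)
state=p1 head=-1 tape=___[b]caccb   (p1,b)→(p2,a,L)
state=p2 head=-2 tape=__[_]acaccb   (p2,_)→(p1,_,R)
state=p1 head=-1 tape=___[a]caccb   (p1,a)→(p1,a,R)
state=p1 head=0 tape=___a[c]accb   (p1,c)→(p2,b,R)
state=p2 head=1 tape=___ab[a]ccb   (p2,a)→(p1,c,L)
state=p1 head=0 tape=___a[b]cccb   (p1,b)→(p2,a,L)
state=p2 head=-1 tape=___[a]acccb   (p2,a)→(p1,c,L)
state=p1 head=-2 tape=__[_]cacccb   (p1,_)→(p2,b,R)
state=p2 head=-1 tape=__b[c]acccb   (p2,c)→(p1,c,L)
state=p1 head=-2 tape=__[b]cacccb   (p1,b)→(p2,a,L)
state=p2 head=-3 tape=_[_]acacccb   (p2,_)→(p1,_,R)
state=p1 head=-2 tape=__[a]cacccb   (p1,a)→(p1,a,R)
state=p1 head=-1 tape=__a[c]acccb   (p1,c)→(p2,b,R)
state=p2 head=0 tape=__ab[a]cccb   (p2,a)→(p1,c,L)
state=p1 head=-1 tape=__a[b]ccccb   (p1,b)→(p2,a,L)
state=p2 head=-2 tape=__[a]accccb   (p2,a)→(p1,c,L)
state=p1 head=-3 tape=_[_]caccccb   (p1,_)→(p2,b,R)
state=p2 head=-2 tape=_b[c]accccb   (p2,c)→(p1,c,L)
state=p1 head=-3 tape=_[b]caccccb   (p1,b)→(p2,a,L)
state=p2 head=-4 tape=[_]acaccccb   (p2,_)→(p1,_,R)
state=p1 head=-3 tape=_[a]caccccb   (p1,a)→(p1,a,R)
state=p1 head=-2 tape=_a[c]accccb   (p1,c)→(p2,b,R)
state=p2 head=-1 tape=_ab[a]ccccb
After 35 steps: state p2, head at -1, tape abaccccb.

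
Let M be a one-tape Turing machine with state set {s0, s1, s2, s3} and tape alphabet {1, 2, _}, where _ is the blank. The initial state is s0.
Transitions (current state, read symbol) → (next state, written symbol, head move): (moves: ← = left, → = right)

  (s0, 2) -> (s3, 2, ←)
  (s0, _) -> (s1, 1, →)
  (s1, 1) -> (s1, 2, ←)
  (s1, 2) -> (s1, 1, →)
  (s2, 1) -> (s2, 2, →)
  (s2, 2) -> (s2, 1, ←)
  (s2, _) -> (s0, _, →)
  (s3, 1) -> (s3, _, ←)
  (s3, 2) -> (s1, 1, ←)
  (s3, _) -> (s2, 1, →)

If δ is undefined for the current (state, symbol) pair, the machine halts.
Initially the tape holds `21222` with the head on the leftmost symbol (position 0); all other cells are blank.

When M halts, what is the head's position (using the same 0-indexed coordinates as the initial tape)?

-1

s0 | __[2]1222   read 2 → write 2, move ←, go to s3
s3 | _[_]21222   read _ → write 1, move →, go to s2
s2 | _1[2]1222   read 2 → write 1, move ←, go to s2
s2 | _[1]11222   read 1 → write 2, move →, go to s2
s2 | _2[1]1222   read 1 → write 2, move →, go to s2
s2 | _22[1]222   read 1 → write 2, move →, go to s2
s2 | _222[2]22   read 2 → write 1, move ←, go to s2
s2 | _22[2]122   read 2 → write 1, move ←, go to s2
s2 | _2[2]1122   read 2 → write 1, move ←, go to s2
s2 | _[2]11122   read 2 → write 1, move ←, go to s2
s2 | [_]111122   read _ → write _, move →, go to s0
s0 | _[1]11122
At halt the head is at cell -1.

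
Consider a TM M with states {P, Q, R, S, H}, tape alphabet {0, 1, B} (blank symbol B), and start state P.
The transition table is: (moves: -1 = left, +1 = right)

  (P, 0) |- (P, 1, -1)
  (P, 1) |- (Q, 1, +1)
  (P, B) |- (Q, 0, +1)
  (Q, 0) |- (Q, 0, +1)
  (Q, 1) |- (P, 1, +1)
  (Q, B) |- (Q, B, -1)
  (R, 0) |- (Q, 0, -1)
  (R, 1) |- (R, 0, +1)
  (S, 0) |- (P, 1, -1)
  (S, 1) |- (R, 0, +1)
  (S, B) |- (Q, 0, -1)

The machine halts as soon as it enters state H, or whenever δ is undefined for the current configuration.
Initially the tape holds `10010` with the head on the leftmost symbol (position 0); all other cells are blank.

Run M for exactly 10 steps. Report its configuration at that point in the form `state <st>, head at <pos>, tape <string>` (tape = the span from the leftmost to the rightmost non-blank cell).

state Q, head at 6, tape 100110

state=P head=0 tape=[1]0010BB   (P,1)→(Q,1,+1)
state=Q head=1 tape=1[0]010BB   (Q,0)→(Q,0,+1)
state=Q head=2 tape=10[0]10BB   (Q,0)→(Q,0,+1)
state=Q head=3 tape=100[1]0BB   (Q,1)→(P,1,+1)
state=P head=4 tape=1001[0]BB   (P,0)→(P,1,-1)
state=P head=3 tape=100[1]1BB   (P,1)→(Q,1,+1)
state=Q head=4 tape=1001[1]BB   (Q,1)→(P,1,+1)
state=P head=5 tape=10011[B]B   (P,B)→(Q,0,+1)
state=Q head=6 tape=100110[B]   (Q,B)→(Q,B,-1)
state=Q head=5 tape=10011[0]B   (Q,0)→(Q,0,+1)
state=Q head=6 tape=100110[B]
After 10 steps: state Q, head at 6, tape 100110.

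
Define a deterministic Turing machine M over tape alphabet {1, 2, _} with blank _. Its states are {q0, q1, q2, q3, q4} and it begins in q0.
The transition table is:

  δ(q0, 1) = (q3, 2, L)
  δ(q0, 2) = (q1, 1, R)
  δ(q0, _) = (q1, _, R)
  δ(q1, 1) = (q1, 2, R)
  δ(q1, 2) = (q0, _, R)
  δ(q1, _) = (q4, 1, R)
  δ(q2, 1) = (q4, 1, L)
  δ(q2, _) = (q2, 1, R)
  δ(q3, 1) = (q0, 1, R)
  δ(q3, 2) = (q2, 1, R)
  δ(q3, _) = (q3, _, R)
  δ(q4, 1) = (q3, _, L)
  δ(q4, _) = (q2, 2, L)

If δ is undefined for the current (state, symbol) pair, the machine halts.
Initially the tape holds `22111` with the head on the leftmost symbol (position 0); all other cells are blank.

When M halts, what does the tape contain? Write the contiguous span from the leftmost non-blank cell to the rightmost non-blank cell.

q0 | [2]2111_____   read 2 → write 1, move R, go to q1
q1 | 1[2]111_____   read 2 → write _, move R, go to q0
q0 | 1_[1]11_____   read 1 → write 2, move L, go to q3
q3 | 1[_]211_____   read _ → write _, move R, go to q3
q3 | 1_[2]11_____   read 2 → write 1, move R, go to q2
q2 | 1_1[1]1_____   read 1 → write 1, move L, go to q4
q4 | 1_[1]11_____   read 1 → write _, move L, go to q3
q3 | 1[_]_11_____   read _ → write _, move R, go to q3
q3 | 1_[_]11_____   read _ → write _, move R, go to q3
q3 | 1__[1]1_____   read 1 → write 1, move R, go to q0
q0 | 1__1[1]_____   read 1 → write 2, move L, go to q3
q3 | 1__[1]2_____   read 1 → write 1, move R, go to q0
q0 | 1__1[2]_____   read 2 → write 1, move R, go to q1
q1 | 1__11[_]____   read _ → write 1, move R, go to q4
q4 | 1__111[_]___   read _ → write 2, move L, go to q2
q2 | 1__11[1]2___   read 1 → write 1, move L, go to q4
q4 | 1__1[1]12___   read 1 → write _, move L, go to q3
q3 | 1__[1]_12___   read 1 → write 1, move R, go to q0
q0 | 1__1[_]12___   read _ → write _, move R, go to q1
q1 | 1__1_[1]2___   read 1 → write 2, move R, go to q1
q1 | 1__1_2[2]___   read 2 → write _, move R, go to q0
q0 | 1__1_2_[_]__   read _ → write _, move R, go to q1
q1 | 1__1_2__[_]_   read _ → write 1, move R, go to q4
q4 | 1__1_2__1[_]   read _ → write 2, move L, go to q2
q2 | 1__1_2__[1]2   read 1 → write 1, move L, go to q4
q4 | 1__1_2_[_]12   read _ → write 2, move L, go to q2
q2 | 1__1_2[_]212   read _ → write 1, move R, go to q2
q2 | 1__1_21[2]12
The non-blank tape span at halt is 1__1_21212.

1__1_21212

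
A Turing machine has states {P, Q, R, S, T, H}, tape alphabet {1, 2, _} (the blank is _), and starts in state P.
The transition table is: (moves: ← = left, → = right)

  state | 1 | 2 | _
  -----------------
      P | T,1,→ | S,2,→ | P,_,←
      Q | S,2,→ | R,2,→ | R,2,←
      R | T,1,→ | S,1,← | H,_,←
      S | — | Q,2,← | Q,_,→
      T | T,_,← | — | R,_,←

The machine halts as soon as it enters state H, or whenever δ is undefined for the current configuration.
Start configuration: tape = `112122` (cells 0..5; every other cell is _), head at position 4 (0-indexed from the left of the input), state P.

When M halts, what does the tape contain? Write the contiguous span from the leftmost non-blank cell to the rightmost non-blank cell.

state=P head=4 tape=___1121[2]2   (P,2)→(S,2,→)
state=S head=5 tape=___11212[2]   (S,2)→(Q,2,←)
state=Q head=4 tape=___1121[2]2   (Q,2)→(R,2,→)
state=R head=5 tape=___11212[2]   (R,2)→(S,1,←)
state=S head=4 tape=___1121[2]1   (S,2)→(Q,2,←)
state=Q head=3 tape=___112[1]21   (Q,1)→(S,2,→)
state=S head=4 tape=___1122[2]1   (S,2)→(Q,2,←)
state=Q head=3 tape=___112[2]21   (Q,2)→(R,2,→)
state=R head=4 tape=___1122[2]1   (R,2)→(S,1,←)
state=S head=3 tape=___112[2]11   (S,2)→(Q,2,←)
state=Q head=2 tape=___11[2]211   (Q,2)→(R,2,→)
state=R head=3 tape=___112[2]11   (R,2)→(S,1,←)
state=S head=2 tape=___11[2]111   (S,2)→(Q,2,←)
state=Q head=1 tape=___1[1]2111   (Q,1)→(S,2,→)
state=S head=2 tape=___12[2]111   (S,2)→(Q,2,←)
state=Q head=1 tape=___1[2]2111   (Q,2)→(R,2,→)
state=R head=2 tape=___12[2]111   (R,2)→(S,1,←)
state=S head=1 tape=___1[2]1111   (S,2)→(Q,2,←)
state=Q head=0 tape=___[1]21111   (Q,1)→(S,2,→)
state=S head=1 tape=___2[2]1111   (S,2)→(Q,2,←)
state=Q head=0 tape=___[2]21111   (Q,2)→(R,2,→)
state=R head=1 tape=___2[2]1111   (R,2)→(S,1,←)
state=S head=0 tape=___[2]11111   (S,2)→(Q,2,←)
state=Q head=-1 tape=__[_]211111   (Q,_)→(R,2,←)
state=R head=-2 tape=_[_]2211111   (R,_)→(H,_,←)
state=H head=-3 tape=[_]_2211111
The non-blank tape span at halt is 2211111.

2211111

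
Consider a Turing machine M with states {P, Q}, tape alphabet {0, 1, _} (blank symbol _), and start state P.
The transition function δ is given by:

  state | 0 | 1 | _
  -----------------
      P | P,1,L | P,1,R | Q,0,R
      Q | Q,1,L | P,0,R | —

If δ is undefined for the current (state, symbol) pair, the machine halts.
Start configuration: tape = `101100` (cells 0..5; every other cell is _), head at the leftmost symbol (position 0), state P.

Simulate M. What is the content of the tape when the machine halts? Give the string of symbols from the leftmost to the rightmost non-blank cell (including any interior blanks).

1111110

state=P head=0 tape=[1]01100__   (P,1)→(P,1,R)
state=P head=1 tape=1[0]1100__   (P,0)→(P,1,L)
state=P head=0 tape=[1]11100__   (P,1)→(P,1,R)
state=P head=1 tape=1[1]1100__   (P,1)→(P,1,R)
state=P head=2 tape=11[1]100__   (P,1)→(P,1,R)
state=P head=3 tape=111[1]00__   (P,1)→(P,1,R)
state=P head=4 tape=1111[0]0__   (P,0)→(P,1,L)
state=P head=3 tape=111[1]10__   (P,1)→(P,1,R)
state=P head=4 tape=1111[1]0__   (P,1)→(P,1,R)
state=P head=5 tape=11111[0]__   (P,0)→(P,1,L)
state=P head=4 tape=1111[1]1__   (P,1)→(P,1,R)
state=P head=5 tape=11111[1]__   (P,1)→(P,1,R)
state=P head=6 tape=111111[_]_   (P,_)→(Q,0,R)
state=Q head=7 tape=1111110[_]
The non-blank tape span at halt is 1111110.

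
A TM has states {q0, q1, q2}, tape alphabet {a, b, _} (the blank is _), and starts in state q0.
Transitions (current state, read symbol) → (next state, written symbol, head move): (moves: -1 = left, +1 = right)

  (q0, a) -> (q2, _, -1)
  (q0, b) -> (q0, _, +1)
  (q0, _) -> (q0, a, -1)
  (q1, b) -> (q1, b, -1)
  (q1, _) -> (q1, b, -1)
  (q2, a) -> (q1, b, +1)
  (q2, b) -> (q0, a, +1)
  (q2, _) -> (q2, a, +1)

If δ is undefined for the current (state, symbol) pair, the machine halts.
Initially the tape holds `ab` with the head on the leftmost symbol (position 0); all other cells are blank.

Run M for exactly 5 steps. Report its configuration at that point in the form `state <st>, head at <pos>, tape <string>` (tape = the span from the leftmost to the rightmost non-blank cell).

state q0, head at 1, tape aaaa

state=q0 head=0 tape=_[a]b_   (q0,a)→(q2,_,-1)
state=q2 head=-1 tape=[_]_b_   (q2,_)→(q2,a,+1)
state=q2 head=0 tape=a[_]b_   (q2,_)→(q2,a,+1)
state=q2 head=1 tape=aa[b]_   (q2,b)→(q0,a,+1)
state=q0 head=2 tape=aaa[_]   (q0,_)→(q0,a,-1)
state=q0 head=1 tape=aa[a]a
After 5 steps: state q0, head at 1, tape aaaa.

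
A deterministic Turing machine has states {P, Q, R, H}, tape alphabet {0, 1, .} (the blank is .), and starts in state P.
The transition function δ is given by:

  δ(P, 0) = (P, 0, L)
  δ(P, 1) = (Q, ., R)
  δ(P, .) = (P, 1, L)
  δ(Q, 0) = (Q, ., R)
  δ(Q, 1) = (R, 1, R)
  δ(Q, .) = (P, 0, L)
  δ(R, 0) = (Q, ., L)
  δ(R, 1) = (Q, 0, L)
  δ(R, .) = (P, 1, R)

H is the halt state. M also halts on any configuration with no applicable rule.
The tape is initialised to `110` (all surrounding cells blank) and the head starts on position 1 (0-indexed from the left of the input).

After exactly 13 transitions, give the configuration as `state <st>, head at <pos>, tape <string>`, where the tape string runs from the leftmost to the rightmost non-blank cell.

P | 1[1]0.   read 1 → write ., move R, go to Q
Q | 1.[0].   read 0 → write ., move R, go to Q
Q | 1..[.]   read . → write 0, move L, go to P
P | 1.[.]0   read . → write 1, move L, go to P
P | 1[.]10   read . → write 1, move L, go to P
P | [1]110   read 1 → write ., move R, go to Q
Q | .[1]10   read 1 → write 1, move R, go to R
R | .1[1]0   read 1 → write 0, move L, go to Q
Q | .[1]00   read 1 → write 1, move R, go to R
R | .1[0]0   read 0 → write ., move L, go to Q
Q | .[1].0   read 1 → write 1, move R, go to R
R | .1[.]0   read . → write 1, move R, go to P
P | .11[0]   read 0 → write 0, move L, go to P
P | .1[1]0
After 13 steps: state P, head at 2, tape 110.

state P, head at 2, tape 110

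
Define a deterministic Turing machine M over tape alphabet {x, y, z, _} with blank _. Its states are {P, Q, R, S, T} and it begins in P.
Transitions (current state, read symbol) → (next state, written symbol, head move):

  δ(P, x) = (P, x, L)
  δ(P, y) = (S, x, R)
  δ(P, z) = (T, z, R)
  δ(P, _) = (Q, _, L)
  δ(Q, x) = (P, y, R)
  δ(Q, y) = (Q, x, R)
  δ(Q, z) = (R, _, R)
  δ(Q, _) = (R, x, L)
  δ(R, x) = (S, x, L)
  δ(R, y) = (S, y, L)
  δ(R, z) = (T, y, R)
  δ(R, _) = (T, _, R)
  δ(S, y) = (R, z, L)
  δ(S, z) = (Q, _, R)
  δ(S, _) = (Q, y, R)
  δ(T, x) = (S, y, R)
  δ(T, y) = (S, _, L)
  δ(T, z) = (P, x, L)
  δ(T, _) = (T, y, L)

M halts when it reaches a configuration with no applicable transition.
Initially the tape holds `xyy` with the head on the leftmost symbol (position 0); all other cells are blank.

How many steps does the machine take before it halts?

28

state=P head=0 tape=_____[x]yy_   (P,x)→(P,x,L)
state=P head=-1 tape=____[_]xyy_   (P,_)→(Q,_,L)
state=Q head=-2 tape=___[_]_xyy_   (Q,_)→(R,x,L)
state=R head=-3 tape=__[_]x_xyy_   (R,_)→(T,_,R)
state=T head=-2 tape=___[x]_xyy_   (T,x)→(S,y,R)
state=S head=-1 tape=___y[_]xyy_   (S,_)→(Q,y,R)
state=Q head=0 tape=___yy[x]yy_   (Q,x)→(P,y,R)
state=P head=1 tape=___yyy[y]y_   (P,y)→(S,x,R)
state=S head=2 tape=___yyyx[y]_   (S,y)→(R,z,L)
state=R head=1 tape=___yyy[x]z_   (R,x)→(S,x,L)
state=S head=0 tape=___yy[y]xz_   (S,y)→(R,z,L)
state=R head=-1 tape=___y[y]zxz_   (R,y)→(S,y,L)
state=S head=-2 tape=___[y]yzxz_   (S,y)→(R,z,L)
state=R head=-3 tape=__[_]zyzxz_   (R,_)→(T,_,R)
state=T head=-2 tape=___[z]yzxz_   (T,z)→(P,x,L)
state=P head=-3 tape=__[_]xyzxz_   (P,_)→(Q,_,L)
state=Q head=-4 tape=_[_]_xyzxz_   (Q,_)→(R,x,L)
state=R head=-5 tape=[_]x_xyzxz_   (R,_)→(T,_,R)
state=T head=-4 tape=_[x]_xyzxz_   (T,x)→(S,y,R)
state=S head=-3 tape=_y[_]xyzxz_   (S,_)→(Q,y,R)
state=Q head=-2 tape=_yy[x]yzxz_   (Q,x)→(P,y,R)
state=P head=-1 tape=_yyy[y]zxz_   (P,y)→(S,x,R)
state=S head=0 tape=_yyyx[z]xz_   (S,z)→(Q,_,R)
state=Q head=1 tape=_yyyx_[x]z_   (Q,x)→(P,y,R)
state=P head=2 tape=_yyyx_y[z]_   (P,z)→(T,z,R)
state=T head=3 tape=_yyyx_yz[_]   (T,_)→(T,y,L)
state=T head=2 tape=_yyyx_y[z]y   (T,z)→(P,x,L)
state=P head=1 tape=_yyyx_[y]xy   (P,y)→(S,x,R)
state=S head=2 tape=_yyyx_x[x]y
M halts after 28 transitions.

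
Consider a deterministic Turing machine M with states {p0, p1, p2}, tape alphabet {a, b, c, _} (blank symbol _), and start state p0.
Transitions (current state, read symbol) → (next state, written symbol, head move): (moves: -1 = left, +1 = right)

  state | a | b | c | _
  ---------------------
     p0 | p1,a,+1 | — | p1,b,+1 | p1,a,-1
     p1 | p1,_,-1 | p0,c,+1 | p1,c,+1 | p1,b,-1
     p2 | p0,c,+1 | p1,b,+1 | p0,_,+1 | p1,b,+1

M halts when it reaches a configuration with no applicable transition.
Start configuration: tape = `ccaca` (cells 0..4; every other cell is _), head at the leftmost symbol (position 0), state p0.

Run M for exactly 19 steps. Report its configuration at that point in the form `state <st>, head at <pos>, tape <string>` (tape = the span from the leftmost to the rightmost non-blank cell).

state p1, head at 5, tape bcccca

state=p0 head=0 tape=[c]caca_   (p0,c)→(p1,b,+1)
state=p1 head=1 tape=b[c]aca_   (p1,c)→(p1,c,+1)
state=p1 head=2 tape=bc[a]ca_   (p1,a)→(p1,_,-1)
state=p1 head=1 tape=b[c]_ca_   (p1,c)→(p1,c,+1)
state=p1 head=2 tape=bc[_]ca_   (p1,_)→(p1,b,-1)
state=p1 head=1 tape=b[c]bca_   (p1,c)→(p1,c,+1)
state=p1 head=2 tape=bc[b]ca_   (p1,b)→(p0,c,+1)
state=p0 head=3 tape=bcc[c]a_   (p0,c)→(p1,b,+1)
state=p1 head=4 tape=bccb[a]_   (p1,a)→(p1,_,-1)
state=p1 head=3 tape=bcc[b]__   (p1,b)→(p0,c,+1)
state=p0 head=4 tape=bccc[_]_   (p0,_)→(p1,a,-1)
state=p1 head=3 tape=bcc[c]a_   (p1,c)→(p1,c,+1)
state=p1 head=4 tape=bccc[a]_   (p1,a)→(p1,_,-1)
state=p1 head=3 tape=bcc[c]__   (p1,c)→(p1,c,+1)
state=p1 head=4 tape=bccc[_]_   (p1,_)→(p1,b,-1)
state=p1 head=3 tape=bcc[c]b_   (p1,c)→(p1,c,+1)
state=p1 head=4 tape=bccc[b]_   (p1,b)→(p0,c,+1)
state=p0 head=5 tape=bcccc[_]   (p0,_)→(p1,a,-1)
state=p1 head=4 tape=bccc[c]a   (p1,c)→(p1,c,+1)
state=p1 head=5 tape=bcccc[a]
After 19 steps: state p1, head at 5, tape bcccca.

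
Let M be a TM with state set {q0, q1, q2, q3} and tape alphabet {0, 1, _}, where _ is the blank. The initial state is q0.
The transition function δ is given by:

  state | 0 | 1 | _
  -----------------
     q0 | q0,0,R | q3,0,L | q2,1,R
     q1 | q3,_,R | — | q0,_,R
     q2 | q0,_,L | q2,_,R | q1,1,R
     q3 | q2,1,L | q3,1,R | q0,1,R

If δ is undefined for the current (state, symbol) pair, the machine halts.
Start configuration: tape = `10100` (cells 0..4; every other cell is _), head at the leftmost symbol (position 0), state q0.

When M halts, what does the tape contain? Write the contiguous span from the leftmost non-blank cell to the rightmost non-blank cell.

1011111

state=q0 head=0 tape=__[1]0100   (q0,1)→(q3,0,L)
state=q3 head=-1 tape=_[_]00100   (q3,_)→(q0,1,R)
state=q0 head=0 tape=_1[0]0100   (q0,0)→(q0,0,R)
state=q0 head=1 tape=_10[0]100   (q0,0)→(q0,0,R)
state=q0 head=2 tape=_100[1]00   (q0,1)→(q3,0,L)
state=q3 head=1 tape=_10[0]000   (q3,0)→(q2,1,L)
state=q2 head=0 tape=_1[0]1000   (q2,0)→(q0,_,L)
state=q0 head=-1 tape=_[1]_1000   (q0,1)→(q3,0,L)
state=q3 head=-2 tape=[_]0_1000   (q3,_)→(q0,1,R)
state=q0 head=-1 tape=1[0]_1000   (q0,0)→(q0,0,R)
state=q0 head=0 tape=10[_]1000   (q0,_)→(q2,1,R)
state=q2 head=1 tape=101[1]000   (q2,1)→(q2,_,R)
state=q2 head=2 tape=101_[0]00   (q2,0)→(q0,_,L)
state=q0 head=1 tape=101[_]_00   (q0,_)→(q2,1,R)
state=q2 head=2 tape=1011[_]00   (q2,_)→(q1,1,R)
state=q1 head=3 tape=10111[0]0   (q1,0)→(q3,_,R)
state=q3 head=4 tape=10111_[0]   (q3,0)→(q2,1,L)
state=q2 head=3 tape=10111[_]1   (q2,_)→(q1,1,R)
state=q1 head=4 tape=101111[1]
The non-blank tape span at halt is 1011111.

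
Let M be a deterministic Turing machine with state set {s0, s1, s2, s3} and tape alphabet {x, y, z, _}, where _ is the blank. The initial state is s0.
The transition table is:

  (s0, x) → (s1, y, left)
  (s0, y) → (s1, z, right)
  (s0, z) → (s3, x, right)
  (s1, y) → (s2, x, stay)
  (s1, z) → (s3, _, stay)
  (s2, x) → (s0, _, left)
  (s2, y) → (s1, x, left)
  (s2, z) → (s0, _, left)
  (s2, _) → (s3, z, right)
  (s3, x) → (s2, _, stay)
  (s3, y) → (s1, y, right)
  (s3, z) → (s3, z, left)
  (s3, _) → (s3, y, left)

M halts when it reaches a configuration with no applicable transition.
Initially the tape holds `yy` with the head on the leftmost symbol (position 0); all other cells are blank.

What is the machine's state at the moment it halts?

state=s0 head=0 tape=[y]y_   (s0,y)→(s1,z,right)
state=s1 head=1 tape=z[y]_   (s1,y)→(s2,x,stay)
state=s2 head=1 tape=z[x]_   (s2,x)→(s0,_,left)
state=s0 head=0 tape=[z]__   (s0,z)→(s3,x,right)
state=s3 head=1 tape=x[_]_   (s3,_)→(s3,y,left)
state=s3 head=0 tape=[x]y_   (s3,x)→(s2,_,stay)
state=s2 head=0 tape=[_]y_   (s2,_)→(s3,z,right)
state=s3 head=1 tape=z[y]_   (s3,y)→(s1,y,right)
state=s1 head=2 tape=zy[_]
No transition is defined for (s1, _); M halts in state s1.

s1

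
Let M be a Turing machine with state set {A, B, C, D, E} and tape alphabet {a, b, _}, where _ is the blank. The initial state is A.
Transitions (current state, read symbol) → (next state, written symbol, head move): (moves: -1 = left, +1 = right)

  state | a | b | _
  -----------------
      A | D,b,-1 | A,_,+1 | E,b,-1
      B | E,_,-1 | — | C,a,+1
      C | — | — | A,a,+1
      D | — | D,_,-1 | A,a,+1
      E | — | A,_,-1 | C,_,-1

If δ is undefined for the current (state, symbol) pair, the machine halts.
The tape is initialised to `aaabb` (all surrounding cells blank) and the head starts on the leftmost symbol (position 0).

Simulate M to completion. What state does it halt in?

E

A | _[a]aabb_   read a → write b, move -1, go to D
D | [_]baabb_   read _ → write a, move +1, go to A
A | a[b]aabb_   read b → write _, move +1, go to A
A | a_[a]abb_   read a → write b, move -1, go to D
D | a[_]babb_   read _ → write a, move +1, go to A
A | aa[b]abb_   read b → write _, move +1, go to A
A | aa_[a]bb_   read a → write b, move -1, go to D
D | aa[_]bbb_   read _ → write a, move +1, go to A
A | aaa[b]bb_   read b → write _, move +1, go to A
A | aaa_[b]b_   read b → write _, move +1, go to A
A | aaa__[b]_   read b → write _, move +1, go to A
A | aaa___[_]   read _ → write b, move -1, go to E
E | aaa__[_]b   read _ → write _, move -1, go to C
C | aaa_[_]_b   read _ → write a, move +1, go to A
A | aaa_a[_]b   read _ → write b, move -1, go to E
E | aaa_[a]bb
No transition is defined for (E, a); M halts in state E.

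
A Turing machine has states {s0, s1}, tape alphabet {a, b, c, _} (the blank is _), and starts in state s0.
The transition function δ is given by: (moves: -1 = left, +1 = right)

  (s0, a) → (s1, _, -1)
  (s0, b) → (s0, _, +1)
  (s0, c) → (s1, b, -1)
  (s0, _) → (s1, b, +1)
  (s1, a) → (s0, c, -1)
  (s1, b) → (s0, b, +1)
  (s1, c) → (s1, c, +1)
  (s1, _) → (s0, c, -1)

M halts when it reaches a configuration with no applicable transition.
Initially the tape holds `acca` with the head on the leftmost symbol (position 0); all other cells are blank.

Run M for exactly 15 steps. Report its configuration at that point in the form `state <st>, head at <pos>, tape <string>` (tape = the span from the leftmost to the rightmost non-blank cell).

state=s0 head=0 tape=___[a]cca   (s0,a)→(s1,_,-1)
state=s1 head=-1 tape=__[_]_cca   (s1,_)→(s0,c,-1)
state=s0 head=-2 tape=_[_]c_cca   (s0,_)→(s1,b,+1)
state=s1 head=-1 tape=_b[c]_cca   (s1,c)→(s1,c,+1)
state=s1 head=0 tape=_bc[_]cca   (s1,_)→(s0,c,-1)
state=s0 head=-1 tape=_b[c]ccca   (s0,c)→(s1,b,-1)
state=s1 head=-2 tape=_[b]bccca   (s1,b)→(s0,b,+1)
state=s0 head=-1 tape=_b[b]ccca   (s0,b)→(s0,_,+1)
state=s0 head=0 tape=_b_[c]cca   (s0,c)→(s1,b,-1)
state=s1 head=-1 tape=_b[_]bcca   (s1,_)→(s0,c,-1)
state=s0 head=-2 tape=_[b]cbcca   (s0,b)→(s0,_,+1)
state=s0 head=-1 tape=__[c]bcca   (s0,c)→(s1,b,-1)
state=s1 head=-2 tape=_[_]bbcca   (s1,_)→(s0,c,-1)
state=s0 head=-3 tape=[_]cbbcca   (s0,_)→(s1,b,+1)
state=s1 head=-2 tape=b[c]bbcca   (s1,c)→(s1,c,+1)
state=s1 head=-1 tape=bc[b]bcca
After 15 steps: state s1, head at -1, tape bcbbcca.

state s1, head at -1, tape bcbbcca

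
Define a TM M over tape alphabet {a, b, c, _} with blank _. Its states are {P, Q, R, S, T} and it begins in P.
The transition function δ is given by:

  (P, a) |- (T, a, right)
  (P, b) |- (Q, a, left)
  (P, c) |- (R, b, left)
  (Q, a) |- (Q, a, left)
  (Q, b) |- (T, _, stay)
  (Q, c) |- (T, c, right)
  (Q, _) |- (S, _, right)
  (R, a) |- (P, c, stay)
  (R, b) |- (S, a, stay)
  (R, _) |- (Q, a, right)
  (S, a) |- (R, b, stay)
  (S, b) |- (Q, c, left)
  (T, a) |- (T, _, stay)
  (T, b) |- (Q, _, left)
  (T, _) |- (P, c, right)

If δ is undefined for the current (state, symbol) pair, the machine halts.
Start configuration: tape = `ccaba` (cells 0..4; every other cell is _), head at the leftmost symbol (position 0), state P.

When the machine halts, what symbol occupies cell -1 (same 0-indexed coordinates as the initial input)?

a

P | _[c]caba   read c → write b, move left, go to R
R | [_]bcaba   read _ → write a, move right, go to Q
Q | a[b]caba   read b → write _, move stay, go to T
T | a[_]caba   read _ → write c, move right, go to P
P | ac[c]aba   read c → write b, move left, go to R
R | a[c]baba
Cell -1 holds a when M halts.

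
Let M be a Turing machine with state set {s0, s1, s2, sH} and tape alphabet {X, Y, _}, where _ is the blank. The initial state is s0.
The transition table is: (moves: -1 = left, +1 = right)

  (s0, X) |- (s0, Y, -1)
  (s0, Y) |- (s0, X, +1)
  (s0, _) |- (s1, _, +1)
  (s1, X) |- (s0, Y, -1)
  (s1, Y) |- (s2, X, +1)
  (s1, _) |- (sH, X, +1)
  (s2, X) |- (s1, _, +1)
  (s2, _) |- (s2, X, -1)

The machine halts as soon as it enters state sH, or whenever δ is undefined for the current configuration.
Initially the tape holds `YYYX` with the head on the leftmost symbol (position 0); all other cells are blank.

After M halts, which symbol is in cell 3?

state=s0 head=0 tape=_[Y]YYX   (s0,Y)→(s0,X,+1)
state=s0 head=1 tape=_X[Y]YX   (s0,Y)→(s0,X,+1)
state=s0 head=2 tape=_XX[Y]X   (s0,Y)→(s0,X,+1)
state=s0 head=3 tape=_XXX[X]   (s0,X)→(s0,Y,-1)
state=s0 head=2 tape=_XX[X]Y   (s0,X)→(s0,Y,-1)
state=s0 head=1 tape=_X[X]YY   (s0,X)→(s0,Y,-1)
state=s0 head=0 tape=_[X]YYY   (s0,X)→(s0,Y,-1)
state=s0 head=-1 tape=[_]YYYY   (s0,_)→(s1,_,+1)
state=s1 head=0 tape=_[Y]YYY   (s1,Y)→(s2,X,+1)
state=s2 head=1 tape=_X[Y]YY
Cell 3 holds Y when M halts.

Y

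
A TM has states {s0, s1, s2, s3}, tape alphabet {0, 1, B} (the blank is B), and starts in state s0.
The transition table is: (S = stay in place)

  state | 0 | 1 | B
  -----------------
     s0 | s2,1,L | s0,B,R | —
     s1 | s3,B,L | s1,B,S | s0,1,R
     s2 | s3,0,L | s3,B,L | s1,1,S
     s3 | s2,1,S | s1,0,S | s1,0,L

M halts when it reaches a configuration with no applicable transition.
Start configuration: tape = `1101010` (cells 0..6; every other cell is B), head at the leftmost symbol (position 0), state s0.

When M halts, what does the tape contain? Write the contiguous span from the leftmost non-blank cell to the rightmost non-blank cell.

1B1B1

s0 | [1]101010B   read 1 → write B, move R, go to s0
s0 | B[1]01010B   read 1 → write B, move R, go to s0
s0 | BB[0]1010B   read 0 → write 1, move L, go to s2
s2 | B[B]11010B   read B → write 1, move S, go to s1
s1 | B[1]11010B   read 1 → write B, move S, go to s1
s1 | B[B]11010B   read B → write 1, move R, go to s0
s0 | B1[1]1010B   read 1 → write B, move R, go to s0
s0 | B1B[1]010B   read 1 → write B, move R, go to s0
s0 | B1BB[0]10B   read 0 → write 1, move L, go to s2
s2 | B1B[B]110B   read B → write 1, move S, go to s1
s1 | B1B[1]110B   read 1 → write B, move S, go to s1
s1 | B1B[B]110B   read B → write 1, move R, go to s0
s0 | B1B1[1]10B   read 1 → write B, move R, go to s0
s0 | B1B1B[1]0B   read 1 → write B, move R, go to s0
s0 | B1B1BB[0]B   read 0 → write 1, move L, go to s2
s2 | B1B1B[B]1B   read B → write 1, move S, go to s1
s1 | B1B1B[1]1B   read 1 → write B, move S, go to s1
s1 | B1B1B[B]1B   read B → write 1, move R, go to s0
s0 | B1B1B1[1]B   read 1 → write B, move R, go to s0
s0 | B1B1B1B[B]
The non-blank tape span at halt is 1B1B1.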